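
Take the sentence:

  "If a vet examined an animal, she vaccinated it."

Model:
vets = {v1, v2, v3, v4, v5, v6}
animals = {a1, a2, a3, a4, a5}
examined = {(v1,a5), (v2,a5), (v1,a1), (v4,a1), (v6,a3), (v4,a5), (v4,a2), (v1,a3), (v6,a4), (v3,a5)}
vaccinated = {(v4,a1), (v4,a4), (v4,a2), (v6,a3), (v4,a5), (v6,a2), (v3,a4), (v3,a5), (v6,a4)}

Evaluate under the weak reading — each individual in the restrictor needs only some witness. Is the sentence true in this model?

False

"it" takes "an animal" as antecedent — a donkey pronoun bound across the clause boundary.
Weak reading: every vet v with some examined-animal has at least one examined-animal a such that vaccinated(v,a).
Per vet: v1:✗  v2:✗  v3:✓  v4:✓  v6:✓
v1 has no witness among its examined-animals.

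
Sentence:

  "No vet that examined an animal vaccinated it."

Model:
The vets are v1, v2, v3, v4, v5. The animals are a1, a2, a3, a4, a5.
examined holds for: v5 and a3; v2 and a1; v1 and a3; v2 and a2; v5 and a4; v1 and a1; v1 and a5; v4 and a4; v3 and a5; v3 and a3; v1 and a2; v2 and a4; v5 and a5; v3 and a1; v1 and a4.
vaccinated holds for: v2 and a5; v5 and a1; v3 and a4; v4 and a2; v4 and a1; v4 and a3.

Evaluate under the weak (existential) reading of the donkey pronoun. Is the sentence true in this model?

"it" takes "an animal" as antecedent — a donkey pronoun bound across the clause boundary.
Truth condition: for no (v,a) with examined(v,a) does vaccinated(v,a) hold.
Restrictor pairs — does the scope hold? (v1,a1):fails  (v1,a2):fails  (v1,a3):fails  (v1,a4):fails  (v1,a5):fails  (v2,a1):fails  (v2,a2):fails  (v2,a4):fails  (v3,a1):fails  (v3,a3):fails  (v3,a5):fails  (v4,a4):fails  (v5,a3):fails  (v5,a4):fails  (v5,a5):fails
Scope holds for no restrictor pair, so the sentence is true.

True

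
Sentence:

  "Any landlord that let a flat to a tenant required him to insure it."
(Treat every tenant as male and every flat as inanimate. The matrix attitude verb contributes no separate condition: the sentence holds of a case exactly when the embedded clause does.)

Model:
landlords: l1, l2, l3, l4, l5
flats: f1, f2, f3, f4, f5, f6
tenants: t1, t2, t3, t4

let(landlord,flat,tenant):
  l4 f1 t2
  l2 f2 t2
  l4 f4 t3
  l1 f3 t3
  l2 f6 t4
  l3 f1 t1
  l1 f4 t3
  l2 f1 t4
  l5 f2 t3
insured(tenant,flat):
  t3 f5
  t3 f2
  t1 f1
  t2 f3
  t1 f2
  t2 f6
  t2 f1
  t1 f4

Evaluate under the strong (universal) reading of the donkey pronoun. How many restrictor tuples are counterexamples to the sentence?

6

"him" takes "a tenant" as antecedent and "it" takes "a flat"; both are donkey pronouns co-varying with the restrictor.
Strong reading: for every (l,f,t) with let(l,f,t), insured(t,f).
Restrictor triples: (l1,f3,t3)→insured(t3,f3) ✗  (l1,f4,t3)→insured(t3,f4) ✗  (l2,f1,t4)→insured(t4,f1) ✗  (l2,f2,t2)→insured(t2,f2) ✗  (l2,f6,t4)→insured(t4,f6) ✗  (l3,f1,t1)→insured(t1,f1) ✓  (l4,f1,t2)→insured(t2,f1) ✓  (l4,f4,t3)→insured(t3,f4) ✗  (l5,f2,t3)→insured(t3,f2) ✓
Counterexamples (restrictor triples failing the scope): 6.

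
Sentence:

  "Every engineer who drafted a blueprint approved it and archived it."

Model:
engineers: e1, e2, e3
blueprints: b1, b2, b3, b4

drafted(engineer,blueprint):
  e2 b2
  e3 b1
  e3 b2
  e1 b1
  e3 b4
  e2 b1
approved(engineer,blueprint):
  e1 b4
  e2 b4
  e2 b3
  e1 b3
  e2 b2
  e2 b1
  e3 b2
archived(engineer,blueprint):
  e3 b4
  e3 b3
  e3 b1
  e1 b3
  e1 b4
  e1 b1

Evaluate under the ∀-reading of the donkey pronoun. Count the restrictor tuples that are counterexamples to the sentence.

"it" takes "a blueprint" as antecedent — a donkey pronoun bound across the clause boundary.
Strong reading: for every (e,b) with drafted(e,b), approved(e,b) ∧ archived(e,b).
Restrictor pairs: (e1,b1) ✗  (e2,b1) ✗  (e2,b2) ✗  (e3,b1) ✗  (e3,b2) ✗  (e3,b4) ✗
Counterexamples (restrictor pairs failing the scope): 6.

6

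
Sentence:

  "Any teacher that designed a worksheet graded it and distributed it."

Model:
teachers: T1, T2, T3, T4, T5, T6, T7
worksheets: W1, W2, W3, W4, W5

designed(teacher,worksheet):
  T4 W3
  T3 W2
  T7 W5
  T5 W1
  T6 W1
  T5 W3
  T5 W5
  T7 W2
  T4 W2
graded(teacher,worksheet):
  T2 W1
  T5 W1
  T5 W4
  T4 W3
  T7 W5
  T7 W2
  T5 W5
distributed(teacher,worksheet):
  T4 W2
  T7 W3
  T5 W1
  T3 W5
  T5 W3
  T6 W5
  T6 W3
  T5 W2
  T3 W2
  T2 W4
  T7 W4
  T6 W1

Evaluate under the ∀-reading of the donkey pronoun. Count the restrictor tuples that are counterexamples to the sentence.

"it" takes "a worksheet" as antecedent — a donkey pronoun bound across the clause boundary.
Strong reading: for every (t,w) with designed(t,w), graded(t,w) ∧ distributed(t,w).
Restrictor pairs: (T3,W2) ✗  (T4,W2) ✗  (T4,W3) ✗  (T5,W1) ✓  (T5,W3) ✗  (T5,W5) ✗  (T6,W1) ✗  (T7,W2) ✗  (T7,W5) ✗
Counterexamples (restrictor pairs failing the scope): 8.

8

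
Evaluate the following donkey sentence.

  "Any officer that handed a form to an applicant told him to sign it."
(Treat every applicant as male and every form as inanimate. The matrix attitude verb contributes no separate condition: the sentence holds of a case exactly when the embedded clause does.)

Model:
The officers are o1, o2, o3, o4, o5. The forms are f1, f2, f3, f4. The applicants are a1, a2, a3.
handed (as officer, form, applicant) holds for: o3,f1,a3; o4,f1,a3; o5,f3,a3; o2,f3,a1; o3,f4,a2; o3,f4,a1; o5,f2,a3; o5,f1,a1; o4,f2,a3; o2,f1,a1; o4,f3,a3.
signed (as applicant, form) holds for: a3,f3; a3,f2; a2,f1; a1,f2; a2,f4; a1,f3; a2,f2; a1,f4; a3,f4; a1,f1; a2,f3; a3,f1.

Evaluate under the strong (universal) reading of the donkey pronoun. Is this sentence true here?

True

"him" takes "an applicant" as antecedent and "it" takes "a form"; both are donkey pronouns co-varying with the restrictor.
Strong reading: for every (o,f,a) with handed(o,f,a), signed(a,f).
Restrictor triples: (o2,f1,a1)→signed(a1,f1) ✓  (o2,f3,a1)→signed(a1,f3) ✓  (o3,f1,a3)→signed(a3,f1) ✓  (o3,f4,a1)→signed(a1,f4) ✓  (o3,f4,a2)→signed(a2,f4) ✓  (o4,f1,a3)→signed(a3,f1) ✓  (o4,f2,a3)→signed(a3,f2) ✓  (o4,f3,a3)→signed(a3,f3) ✓  (o5,f1,a1)→signed(a1,f1) ✓  (o5,f2,a3)→signed(a3,f2) ✓  (o5,f3,a3)→signed(a3,f3) ✓
Every restrictor triple satisfies the scope.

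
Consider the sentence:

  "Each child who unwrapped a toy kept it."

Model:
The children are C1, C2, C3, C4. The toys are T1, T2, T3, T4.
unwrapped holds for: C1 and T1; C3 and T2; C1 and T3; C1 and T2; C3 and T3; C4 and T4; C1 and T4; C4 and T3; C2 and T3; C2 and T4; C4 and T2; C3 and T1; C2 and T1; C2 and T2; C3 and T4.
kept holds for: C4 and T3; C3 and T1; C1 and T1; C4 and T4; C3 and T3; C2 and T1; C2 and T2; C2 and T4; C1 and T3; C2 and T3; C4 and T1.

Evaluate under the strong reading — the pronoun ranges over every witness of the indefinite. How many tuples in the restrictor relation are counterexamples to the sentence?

"it" takes "a toy" as antecedent — a donkey pronoun bound across the clause boundary.
Strong reading: for every (c,t) with unwrapped(c,t), kept(c,t).
Restrictor pairs: (C1,T1) ✓  (C1,T2) ✗  (C1,T3) ✓  (C1,T4) ✗  (C2,T1) ✓  (C2,T2) ✓  (C2,T3) ✓  (C2,T4) ✓  (C3,T1) ✓  (C3,T2) ✗  (C3,T3) ✓  (C3,T4) ✗  (C4,T2) ✗  (C4,T3) ✓  (C4,T4) ✓
Counterexamples (restrictor pairs failing the scope): 5.

5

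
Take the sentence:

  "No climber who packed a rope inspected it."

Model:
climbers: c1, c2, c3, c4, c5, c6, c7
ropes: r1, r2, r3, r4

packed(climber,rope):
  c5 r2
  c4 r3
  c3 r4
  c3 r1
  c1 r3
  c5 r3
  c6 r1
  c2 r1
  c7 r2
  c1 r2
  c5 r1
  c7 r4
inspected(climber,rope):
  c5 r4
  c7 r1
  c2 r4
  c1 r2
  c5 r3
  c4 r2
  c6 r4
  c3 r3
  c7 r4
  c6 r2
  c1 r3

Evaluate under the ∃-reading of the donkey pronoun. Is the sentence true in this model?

"it" takes "a rope" as antecedent — a donkey pronoun bound across the clause boundary.
Truth condition: for no (c,r) with packed(c,r) does inspected(c,r) hold.
Restrictor pairs — does the scope hold? (c1,r2):holds  (c1,r3):holds  (c2,r1):fails  (c3,r1):fails  (c3,r4):fails  (c4,r3):fails  (c5,r1):fails  (c5,r2):fails  (c5,r3):holds  (c6,r1):fails  (c7,r2):fails  (c7,r4):holds
Scope holds for 4 pair(s), so the sentence is false.

False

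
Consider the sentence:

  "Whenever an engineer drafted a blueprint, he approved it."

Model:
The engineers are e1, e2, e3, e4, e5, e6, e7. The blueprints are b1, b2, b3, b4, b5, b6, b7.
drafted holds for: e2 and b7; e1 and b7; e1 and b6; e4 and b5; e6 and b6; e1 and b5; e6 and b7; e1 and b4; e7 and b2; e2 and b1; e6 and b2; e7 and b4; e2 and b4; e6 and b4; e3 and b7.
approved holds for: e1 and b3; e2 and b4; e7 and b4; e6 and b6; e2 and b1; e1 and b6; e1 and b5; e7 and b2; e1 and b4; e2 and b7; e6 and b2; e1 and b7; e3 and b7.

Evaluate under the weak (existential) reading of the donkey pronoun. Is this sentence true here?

"it" takes "a blueprint" as antecedent — a donkey pronoun bound across the clause boundary.
Weak reading: every engineer e with some drafted-blueprint has at least one drafted-blueprint b such that approved(e,b).
Per engineer: e1:✓  e2:✓  e3:✓  e4:✗  e6:✓  e7:✓
e4 has no witness among its drafted-blueprints.

False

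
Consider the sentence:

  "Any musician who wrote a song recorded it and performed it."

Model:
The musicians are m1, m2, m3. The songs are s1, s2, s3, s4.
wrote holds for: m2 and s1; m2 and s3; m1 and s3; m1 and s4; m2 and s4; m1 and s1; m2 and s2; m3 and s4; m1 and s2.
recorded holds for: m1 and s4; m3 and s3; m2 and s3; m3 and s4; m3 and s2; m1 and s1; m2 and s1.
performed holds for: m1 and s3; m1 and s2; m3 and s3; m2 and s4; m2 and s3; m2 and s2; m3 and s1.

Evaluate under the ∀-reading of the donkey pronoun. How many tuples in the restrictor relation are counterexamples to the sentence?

8

"it" takes "a song" as antecedent — a donkey pronoun bound across the clause boundary.
Strong reading: for every (m,s) with wrote(m,s), recorded(m,s) ∧ performed(m,s).
Restrictor pairs: (m1,s1) ✗  (m1,s2) ✗  (m1,s3) ✗  (m1,s4) ✗  (m2,s1) ✗  (m2,s2) ✗  (m2,s3) ✓  (m2,s4) ✗  (m3,s4) ✗
Counterexamples (restrictor pairs failing the scope): 8.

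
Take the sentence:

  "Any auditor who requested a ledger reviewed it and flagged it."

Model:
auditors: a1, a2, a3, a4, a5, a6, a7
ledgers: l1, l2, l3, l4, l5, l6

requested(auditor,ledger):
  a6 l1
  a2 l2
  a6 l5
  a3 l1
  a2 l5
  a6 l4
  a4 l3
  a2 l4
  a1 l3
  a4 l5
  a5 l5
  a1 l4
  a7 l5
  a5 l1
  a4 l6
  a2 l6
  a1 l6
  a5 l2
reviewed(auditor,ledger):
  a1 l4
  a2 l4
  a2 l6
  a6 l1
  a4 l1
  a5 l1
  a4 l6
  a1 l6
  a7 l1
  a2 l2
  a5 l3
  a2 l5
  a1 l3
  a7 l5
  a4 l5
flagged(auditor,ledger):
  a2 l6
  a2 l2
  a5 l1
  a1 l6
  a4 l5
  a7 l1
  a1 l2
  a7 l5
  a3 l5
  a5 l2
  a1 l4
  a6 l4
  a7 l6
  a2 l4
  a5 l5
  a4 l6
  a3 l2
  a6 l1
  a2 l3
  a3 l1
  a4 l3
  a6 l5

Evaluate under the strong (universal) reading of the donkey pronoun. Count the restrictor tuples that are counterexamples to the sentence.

"it" takes "a ledger" as antecedent — a donkey pronoun bound across the clause boundary.
Strong reading: for every (a,l) with requested(a,l), reviewed(a,l) ∧ flagged(a,l).
Restrictor pairs: (a1,l3) ✗  (a1,l4) ✓  (a1,l6) ✓  (a2,l2) ✓  (a2,l4) ✓  (a2,l5) ✗  (a2,l6) ✓  (a3,l1) ✗  (a4,l3) ✗  (a4,l5) ✓  (a4,l6) ✓  (a5,l1) ✓  (a5,l2) ✗  (a5,l5) ✗  (a6,l1) ✓  (a6,l4) ✗  (a6,l5) ✗  (a7,l5) ✓
Counterexamples (restrictor pairs failing the scope): 8.

8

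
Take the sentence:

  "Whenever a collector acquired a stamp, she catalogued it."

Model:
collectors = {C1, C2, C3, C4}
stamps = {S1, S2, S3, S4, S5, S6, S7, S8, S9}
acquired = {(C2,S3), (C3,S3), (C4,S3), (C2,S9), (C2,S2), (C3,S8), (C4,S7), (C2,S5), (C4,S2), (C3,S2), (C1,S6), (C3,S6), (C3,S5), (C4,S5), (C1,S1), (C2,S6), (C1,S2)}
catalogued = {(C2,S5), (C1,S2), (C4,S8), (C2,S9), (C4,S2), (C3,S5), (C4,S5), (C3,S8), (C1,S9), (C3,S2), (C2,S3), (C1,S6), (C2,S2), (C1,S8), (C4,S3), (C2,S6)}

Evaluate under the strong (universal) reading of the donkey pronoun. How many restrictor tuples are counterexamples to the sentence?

"it" takes "a stamp" as antecedent — a donkey pronoun bound across the clause boundary.
Strong reading: for every (c,s) with acquired(c,s), catalogued(c,s).
Restrictor pairs: (C1,S1) ✗  (C1,S2) ✓  (C1,S6) ✓  (C2,S2) ✓  (C2,S3) ✓  (C2,S5) ✓  (C2,S6) ✓  (C2,S9) ✓  (C3,S2) ✓  (C3,S3) ✗  (C3,S5) ✓  (C3,S6) ✗  (C3,S8) ✓  (C4,S2) ✓  (C4,S3) ✓  (C4,S5) ✓  (C4,S7) ✗
Counterexamples (restrictor pairs failing the scope): 4.

4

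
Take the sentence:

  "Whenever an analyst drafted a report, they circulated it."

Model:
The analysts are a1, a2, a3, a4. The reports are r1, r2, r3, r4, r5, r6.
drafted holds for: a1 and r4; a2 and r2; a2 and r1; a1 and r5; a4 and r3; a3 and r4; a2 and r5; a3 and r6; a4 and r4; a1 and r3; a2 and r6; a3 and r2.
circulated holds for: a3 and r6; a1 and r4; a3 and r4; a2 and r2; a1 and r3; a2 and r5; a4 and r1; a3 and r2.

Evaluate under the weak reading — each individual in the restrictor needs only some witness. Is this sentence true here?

"it" takes "a report" as antecedent — a donkey pronoun bound across the clause boundary.
Weak reading: every analyst a with some drafted-report has at least one drafted-report r such that circulated(a,r).
Per analyst: a1:✓  a2:✓  a3:✓  a4:✗
a4 has no witness among its drafted-reports.

False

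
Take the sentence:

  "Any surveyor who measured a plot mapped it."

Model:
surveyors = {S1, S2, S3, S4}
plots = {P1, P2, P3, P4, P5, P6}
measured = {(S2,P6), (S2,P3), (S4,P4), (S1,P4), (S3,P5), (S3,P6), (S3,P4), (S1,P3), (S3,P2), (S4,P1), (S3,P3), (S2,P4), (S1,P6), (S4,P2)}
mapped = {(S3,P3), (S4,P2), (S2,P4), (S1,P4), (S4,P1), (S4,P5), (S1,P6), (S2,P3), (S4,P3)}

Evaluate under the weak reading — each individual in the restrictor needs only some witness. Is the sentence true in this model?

"it" takes "a plot" as antecedent — a donkey pronoun bound across the clause boundary.
Weak reading: every surveyor s with some measured-plot has at least one measured-plot p such that mapped(s,p).
Per surveyor: S1:✓  S2:✓  S3:✓  S4:✓
Every surveyor in the restrictor has a witness.

True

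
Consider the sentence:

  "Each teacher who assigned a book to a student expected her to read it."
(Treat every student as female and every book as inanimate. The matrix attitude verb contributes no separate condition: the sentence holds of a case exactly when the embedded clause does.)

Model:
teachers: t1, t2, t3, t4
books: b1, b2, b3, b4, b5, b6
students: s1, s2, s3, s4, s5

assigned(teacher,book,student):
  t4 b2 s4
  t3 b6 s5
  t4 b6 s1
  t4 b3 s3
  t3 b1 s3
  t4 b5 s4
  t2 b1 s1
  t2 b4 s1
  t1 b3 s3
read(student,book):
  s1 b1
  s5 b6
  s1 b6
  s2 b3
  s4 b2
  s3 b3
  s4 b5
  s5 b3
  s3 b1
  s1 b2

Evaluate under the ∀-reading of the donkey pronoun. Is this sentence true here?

False

"her" takes "a student" as antecedent and "it" takes "a book"; both are donkey pronouns co-varying with the restrictor.
Strong reading: for every (t,b,s) with assigned(t,b,s), read(s,b).
Restrictor triples: (t1,b3,s3)→read(s3,b3) ✓  (t2,b1,s1)→read(s1,b1) ✓  (t2,b4,s1)→read(s1,b4) ✗  (t3,b1,s3)→read(s3,b1) ✓  (t3,b6,s5)→read(s5,b6) ✓  (t4,b2,s4)→read(s4,b2) ✓  (t4,b3,s3)→read(s3,b3) ✓  (t4,b5,s4)→read(s4,b5) ✓  (t4,b6,s1)→read(s1,b6) ✓
Counterexample: (t2,b4,s1) — read(s1,b4) does not hold.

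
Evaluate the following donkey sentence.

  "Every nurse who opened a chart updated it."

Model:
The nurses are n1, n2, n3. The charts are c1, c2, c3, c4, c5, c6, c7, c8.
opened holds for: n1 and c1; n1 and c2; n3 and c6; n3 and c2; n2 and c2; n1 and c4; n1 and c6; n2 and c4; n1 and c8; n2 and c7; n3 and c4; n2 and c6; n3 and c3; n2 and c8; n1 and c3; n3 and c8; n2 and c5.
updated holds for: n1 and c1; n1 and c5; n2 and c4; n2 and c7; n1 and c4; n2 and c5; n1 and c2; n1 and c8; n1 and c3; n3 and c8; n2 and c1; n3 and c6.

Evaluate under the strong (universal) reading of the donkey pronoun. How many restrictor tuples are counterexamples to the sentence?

"it" takes "a chart" as antecedent — a donkey pronoun bound across the clause boundary.
Strong reading: for every (n,c) with opened(n,c), updated(n,c).
Restrictor pairs: (n1,c1) ✓  (n1,c2) ✓  (n1,c3) ✓  (n1,c4) ✓  (n1,c6) ✗  (n1,c8) ✓  (n2,c2) ✗  (n2,c4) ✓  (n2,c5) ✓  (n2,c6) ✗  (n2,c7) ✓  (n2,c8) ✗  (n3,c2) ✗  (n3,c3) ✗  (n3,c4) ✗  (n3,c6) ✓  (n3,c8) ✓
Counterexamples (restrictor pairs failing the scope): 7.

7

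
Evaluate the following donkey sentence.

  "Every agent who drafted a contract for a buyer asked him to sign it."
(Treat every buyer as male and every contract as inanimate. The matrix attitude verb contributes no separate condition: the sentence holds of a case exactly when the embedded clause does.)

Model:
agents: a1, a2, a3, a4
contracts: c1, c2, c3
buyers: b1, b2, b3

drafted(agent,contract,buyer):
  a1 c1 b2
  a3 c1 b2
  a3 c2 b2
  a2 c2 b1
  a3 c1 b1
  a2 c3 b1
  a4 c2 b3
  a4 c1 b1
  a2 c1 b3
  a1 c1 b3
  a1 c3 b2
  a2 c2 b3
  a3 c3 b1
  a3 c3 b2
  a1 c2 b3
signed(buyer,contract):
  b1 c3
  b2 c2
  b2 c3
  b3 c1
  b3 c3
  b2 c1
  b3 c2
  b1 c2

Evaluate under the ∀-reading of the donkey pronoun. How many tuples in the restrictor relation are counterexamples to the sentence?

2

"him" takes "a buyer" as antecedent and "it" takes "a contract"; both are donkey pronouns co-varying with the restrictor.
Strong reading: for every (a,c,b) with drafted(a,c,b), signed(b,c).
Restrictor triples: (a1,c1,b2)→signed(b2,c1) ✓  (a1,c1,b3)→signed(b3,c1) ✓  (a1,c2,b3)→signed(b3,c2) ✓  (a1,c3,b2)→signed(b2,c3) ✓  (a2,c1,b3)→signed(b3,c1) ✓  (a2,c2,b1)→signed(b1,c2) ✓  (a2,c2,b3)→signed(b3,c2) ✓  (a2,c3,b1)→signed(b1,c3) ✓  (a3,c1,b1)→signed(b1,c1) ✗  (a3,c1,b2)→signed(b2,c1) ✓  (a3,c2,b2)→signed(b2,c2) ✓  (a3,c3,b1)→signed(b1,c3) ✓  (a3,c3,b2)→signed(b2,c3) ✓  (a4,c1,b1)→signed(b1,c1) ✗  (a4,c2,b3)→signed(b3,c2) ✓
Counterexamples (restrictor triples failing the scope): 2.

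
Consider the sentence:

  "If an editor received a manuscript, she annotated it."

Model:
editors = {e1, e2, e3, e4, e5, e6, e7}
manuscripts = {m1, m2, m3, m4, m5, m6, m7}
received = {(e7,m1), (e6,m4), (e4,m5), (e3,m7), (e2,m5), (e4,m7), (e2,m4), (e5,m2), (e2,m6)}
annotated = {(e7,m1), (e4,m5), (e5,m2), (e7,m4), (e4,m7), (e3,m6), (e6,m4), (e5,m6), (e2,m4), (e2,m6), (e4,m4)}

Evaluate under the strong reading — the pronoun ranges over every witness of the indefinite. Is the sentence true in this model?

False

"it" takes "a manuscript" as antecedent — a donkey pronoun bound across the clause boundary.
Strong reading: for every (e,m) with received(e,m), annotated(e,m).
Restrictor pairs: (e2,m4) ✓  (e2,m5) ✗  (e2,m6) ✓  (e3,m7) ✗  (e4,m5) ✓  (e4,m7) ✓  (e5,m2) ✓  (e6,m4) ✓  (e7,m1) ✓
Counterexample: (e2,m5) is in received but fails the scope.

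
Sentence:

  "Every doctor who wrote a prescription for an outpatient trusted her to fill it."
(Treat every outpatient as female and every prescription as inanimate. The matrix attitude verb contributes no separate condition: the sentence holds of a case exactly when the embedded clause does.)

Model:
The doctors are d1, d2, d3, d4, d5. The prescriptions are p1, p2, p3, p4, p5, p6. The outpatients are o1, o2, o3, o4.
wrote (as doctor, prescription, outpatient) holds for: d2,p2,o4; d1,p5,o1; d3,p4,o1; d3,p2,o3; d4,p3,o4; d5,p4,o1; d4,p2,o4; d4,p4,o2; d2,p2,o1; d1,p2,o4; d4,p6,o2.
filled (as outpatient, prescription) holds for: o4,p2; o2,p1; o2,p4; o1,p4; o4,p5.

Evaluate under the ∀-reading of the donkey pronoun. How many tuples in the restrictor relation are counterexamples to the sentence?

5

"her" takes "an outpatient" as antecedent and "it" takes "a prescription"; both are donkey pronouns co-varying with the restrictor.
Strong reading: for every (d,p,o) with wrote(d,p,o), filled(o,p).
Restrictor triples: (d1,p2,o4)→filled(o4,p2) ✓  (d1,p5,o1)→filled(o1,p5) ✗  (d2,p2,o1)→filled(o1,p2) ✗  (d2,p2,o4)→filled(o4,p2) ✓  (d3,p2,o3)→filled(o3,p2) ✗  (d3,p4,o1)→filled(o1,p4) ✓  (d4,p2,o4)→filled(o4,p2) ✓  (d4,p3,o4)→filled(o4,p3) ✗  (d4,p4,o2)→filled(o2,p4) ✓  (d4,p6,o2)→filled(o2,p6) ✗  (d5,p4,o1)→filled(o1,p4) ✓
Counterexamples (restrictor triples failing the scope): 5.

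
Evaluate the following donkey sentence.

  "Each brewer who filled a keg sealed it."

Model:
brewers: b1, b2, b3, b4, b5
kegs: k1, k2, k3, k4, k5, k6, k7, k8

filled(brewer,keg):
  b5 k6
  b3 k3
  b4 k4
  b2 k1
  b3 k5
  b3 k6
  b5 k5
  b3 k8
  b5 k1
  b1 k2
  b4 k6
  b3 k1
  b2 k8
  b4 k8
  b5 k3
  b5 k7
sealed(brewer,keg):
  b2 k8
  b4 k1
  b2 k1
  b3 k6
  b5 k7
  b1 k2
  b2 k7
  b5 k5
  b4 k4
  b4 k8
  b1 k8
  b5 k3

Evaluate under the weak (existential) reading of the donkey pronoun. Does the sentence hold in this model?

True

"it" takes "a keg" as antecedent — a donkey pronoun bound across the clause boundary.
Weak reading: every brewer b with some filled-keg has at least one filled-keg k such that sealed(b,k).
Per brewer: b1:✓  b2:✓  b3:✓  b4:✓  b5:✓
Every brewer in the restrictor has a witness.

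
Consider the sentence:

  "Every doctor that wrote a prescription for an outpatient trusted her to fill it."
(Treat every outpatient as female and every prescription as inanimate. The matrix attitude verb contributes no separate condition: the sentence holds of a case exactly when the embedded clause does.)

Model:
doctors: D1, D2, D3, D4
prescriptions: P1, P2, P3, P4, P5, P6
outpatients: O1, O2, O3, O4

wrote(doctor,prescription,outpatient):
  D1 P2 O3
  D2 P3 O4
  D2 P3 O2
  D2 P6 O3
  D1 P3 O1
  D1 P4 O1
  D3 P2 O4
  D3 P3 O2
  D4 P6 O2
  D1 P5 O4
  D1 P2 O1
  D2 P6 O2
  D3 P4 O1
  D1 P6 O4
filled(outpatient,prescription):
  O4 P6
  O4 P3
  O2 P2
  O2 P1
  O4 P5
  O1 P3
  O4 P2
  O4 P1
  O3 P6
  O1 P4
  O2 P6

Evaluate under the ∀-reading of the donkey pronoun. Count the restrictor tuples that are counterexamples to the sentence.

4

"her" takes "an outpatient" as antecedent and "it" takes "a prescription"; both are donkey pronouns co-varying with the restrictor.
Strong reading: for every (d,p,o) with wrote(d,p,o), filled(o,p).
Restrictor triples: (D1,P2,O1)→filled(O1,P2) ✗  (D1,P2,O3)→filled(O3,P2) ✗  (D1,P3,O1)→filled(O1,P3) ✓  (D1,P4,O1)→filled(O1,P4) ✓  (D1,P5,O4)→filled(O4,P5) ✓  (D1,P6,O4)→filled(O4,P6) ✓  (D2,P3,O2)→filled(O2,P3) ✗  (D2,P3,O4)→filled(O4,P3) ✓  (D2,P6,O2)→filled(O2,P6) ✓  (D2,P6,O3)→filled(O3,P6) ✓  (D3,P2,O4)→filled(O4,P2) ✓  (D3,P3,O2)→filled(O2,P3) ✗  (D3,P4,O1)→filled(O1,P4) ✓  (D4,P6,O2)→filled(O2,P6) ✓
Counterexamples (restrictor triples failing the scope): 4.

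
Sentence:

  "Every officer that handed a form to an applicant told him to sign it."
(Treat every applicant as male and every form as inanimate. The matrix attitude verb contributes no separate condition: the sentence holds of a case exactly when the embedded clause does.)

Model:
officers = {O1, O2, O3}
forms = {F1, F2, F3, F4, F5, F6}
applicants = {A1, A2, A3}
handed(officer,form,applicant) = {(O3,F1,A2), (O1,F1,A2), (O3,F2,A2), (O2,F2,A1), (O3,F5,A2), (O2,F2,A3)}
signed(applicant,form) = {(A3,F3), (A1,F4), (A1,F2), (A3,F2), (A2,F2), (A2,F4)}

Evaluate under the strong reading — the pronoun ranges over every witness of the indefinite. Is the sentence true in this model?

False

"him" takes "an applicant" as antecedent and "it" takes "a form"; both are donkey pronouns co-varying with the restrictor.
Strong reading: for every (o,f,a) with handed(o,f,a), signed(a,f).
Restrictor triples: (O1,F1,A2)→signed(A2,F1) ✗  (O2,F2,A1)→signed(A1,F2) ✓  (O2,F2,A3)→signed(A3,F2) ✓  (O3,F1,A2)→signed(A2,F1) ✗  (O3,F2,A2)→signed(A2,F2) ✓  (O3,F5,A2)→signed(A2,F5) ✗
Counterexample: (O1,F1,A2) — signed(A2,F1) does not hold.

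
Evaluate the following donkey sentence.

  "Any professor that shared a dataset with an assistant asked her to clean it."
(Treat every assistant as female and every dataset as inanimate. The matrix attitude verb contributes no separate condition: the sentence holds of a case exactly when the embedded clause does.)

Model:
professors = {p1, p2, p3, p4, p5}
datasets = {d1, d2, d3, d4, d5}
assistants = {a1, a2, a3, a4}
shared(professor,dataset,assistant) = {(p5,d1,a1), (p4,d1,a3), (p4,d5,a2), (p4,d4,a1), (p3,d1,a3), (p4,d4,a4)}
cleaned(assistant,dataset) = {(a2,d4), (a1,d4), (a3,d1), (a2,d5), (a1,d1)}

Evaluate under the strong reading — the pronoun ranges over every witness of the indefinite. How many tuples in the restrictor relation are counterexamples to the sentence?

"her" takes "an assistant" as antecedent and "it" takes "a dataset"; both are donkey pronouns co-varying with the restrictor.
Strong reading: for every (p,d,a) with shared(p,d,a), cleaned(a,d).
Restrictor triples: (p3,d1,a3)→cleaned(a3,d1) ✓  (p4,d1,a3)→cleaned(a3,d1) ✓  (p4,d4,a1)→cleaned(a1,d4) ✓  (p4,d4,a4)→cleaned(a4,d4) ✗  (p4,d5,a2)→cleaned(a2,d5) ✓  (p5,d1,a1)→cleaned(a1,d1) ✓
Counterexamples (restrictor triples failing the scope): 1.

1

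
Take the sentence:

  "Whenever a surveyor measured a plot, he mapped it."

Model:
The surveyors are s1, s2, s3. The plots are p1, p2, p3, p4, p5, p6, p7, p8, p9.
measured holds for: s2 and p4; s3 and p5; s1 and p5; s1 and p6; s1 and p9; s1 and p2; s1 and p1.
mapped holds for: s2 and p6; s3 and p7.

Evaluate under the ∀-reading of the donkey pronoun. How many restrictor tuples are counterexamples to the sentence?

7

"it" takes "a plot" as antecedent — a donkey pronoun bound across the clause boundary.
Strong reading: for every (s,p) with measured(s,p), mapped(s,p).
Restrictor pairs: (s1,p1) ✗  (s1,p2) ✗  (s1,p5) ✗  (s1,p6) ✗  (s1,p9) ✗  (s2,p4) ✗  (s3,p5) ✗
Counterexamples (restrictor pairs failing the scope): 7.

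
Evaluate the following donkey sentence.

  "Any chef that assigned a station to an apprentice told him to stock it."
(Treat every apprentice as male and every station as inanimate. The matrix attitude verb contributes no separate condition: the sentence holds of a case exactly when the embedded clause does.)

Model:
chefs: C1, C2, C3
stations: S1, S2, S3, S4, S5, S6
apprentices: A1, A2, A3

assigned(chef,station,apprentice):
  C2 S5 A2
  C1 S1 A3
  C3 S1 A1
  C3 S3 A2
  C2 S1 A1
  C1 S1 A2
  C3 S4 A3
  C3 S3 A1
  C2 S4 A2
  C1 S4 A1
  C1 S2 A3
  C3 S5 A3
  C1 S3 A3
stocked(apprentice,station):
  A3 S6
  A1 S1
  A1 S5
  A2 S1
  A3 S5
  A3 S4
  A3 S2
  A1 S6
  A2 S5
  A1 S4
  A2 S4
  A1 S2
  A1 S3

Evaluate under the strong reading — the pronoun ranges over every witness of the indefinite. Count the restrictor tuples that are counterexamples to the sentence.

3

"him" takes "an apprentice" as antecedent and "it" takes "a station"; both are donkey pronouns co-varying with the restrictor.
Strong reading: for every (c,s,a) with assigned(c,s,a), stocked(a,s).
Restrictor triples: (C1,S1,A2)→stocked(A2,S1) ✓  (C1,S1,A3)→stocked(A3,S1) ✗  (C1,S2,A3)→stocked(A3,S2) ✓  (C1,S3,A3)→stocked(A3,S3) ✗  (C1,S4,A1)→stocked(A1,S4) ✓  (C2,S1,A1)→stocked(A1,S1) ✓  (C2,S4,A2)→stocked(A2,S4) ✓  (C2,S5,A2)→stocked(A2,S5) ✓  (C3,S1,A1)→stocked(A1,S1) ✓  (C3,S3,A1)→stocked(A1,S3) ✓  (C3,S3,A2)→stocked(A2,S3) ✗  (C3,S4,A3)→stocked(A3,S4) ✓  (C3,S5,A3)→stocked(A3,S5) ✓
Counterexamples (restrictor triples failing the scope): 3.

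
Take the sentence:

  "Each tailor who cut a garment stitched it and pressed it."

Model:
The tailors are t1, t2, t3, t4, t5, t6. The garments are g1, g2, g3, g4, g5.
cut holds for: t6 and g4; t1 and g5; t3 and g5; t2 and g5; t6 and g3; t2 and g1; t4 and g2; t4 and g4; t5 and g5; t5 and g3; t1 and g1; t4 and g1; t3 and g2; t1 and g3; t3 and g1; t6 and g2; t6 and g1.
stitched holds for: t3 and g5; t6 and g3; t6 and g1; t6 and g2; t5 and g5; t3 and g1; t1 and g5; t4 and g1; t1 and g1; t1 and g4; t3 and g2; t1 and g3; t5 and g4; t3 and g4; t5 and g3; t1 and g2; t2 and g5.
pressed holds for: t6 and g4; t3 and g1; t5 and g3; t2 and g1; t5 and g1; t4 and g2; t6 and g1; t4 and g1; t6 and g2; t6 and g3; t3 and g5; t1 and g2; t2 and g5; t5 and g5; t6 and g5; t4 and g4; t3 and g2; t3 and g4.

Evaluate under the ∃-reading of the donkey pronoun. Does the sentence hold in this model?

"it" takes "a garment" as antecedent — a donkey pronoun bound across the clause boundary.
Weak reading: every tailor t with some cut-garment has at least one cut-garment g such that stitched(t,g) ∧ pressed(t,g).
Per tailor: t1:✗  t2:✓  t3:✓  t4:✓  t5:✓  t6:✓
t1 has no witness among its cut-garments.

False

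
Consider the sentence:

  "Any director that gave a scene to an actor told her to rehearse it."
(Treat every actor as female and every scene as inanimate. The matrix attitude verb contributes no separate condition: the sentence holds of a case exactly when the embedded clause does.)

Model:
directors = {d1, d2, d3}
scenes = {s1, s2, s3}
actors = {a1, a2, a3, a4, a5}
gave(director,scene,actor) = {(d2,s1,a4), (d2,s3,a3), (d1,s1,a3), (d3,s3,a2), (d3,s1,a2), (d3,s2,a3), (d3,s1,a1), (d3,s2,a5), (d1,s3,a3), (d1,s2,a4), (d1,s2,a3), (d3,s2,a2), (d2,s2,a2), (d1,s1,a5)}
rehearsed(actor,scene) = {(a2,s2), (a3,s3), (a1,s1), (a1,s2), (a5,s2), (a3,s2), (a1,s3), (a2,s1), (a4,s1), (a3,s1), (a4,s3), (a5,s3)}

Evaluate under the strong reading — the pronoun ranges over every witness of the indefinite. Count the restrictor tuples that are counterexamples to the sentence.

3

"her" takes "an actor" as antecedent and "it" takes "a scene"; both are donkey pronouns co-varying with the restrictor.
Strong reading: for every (d,s,a) with gave(d,s,a), rehearsed(a,s).
Restrictor triples: (d1,s1,a3)→rehearsed(a3,s1) ✓  (d1,s1,a5)→rehearsed(a5,s1) ✗  (d1,s2,a3)→rehearsed(a3,s2) ✓  (d1,s2,a4)→rehearsed(a4,s2) ✗  (d1,s3,a3)→rehearsed(a3,s3) ✓  (d2,s1,a4)→rehearsed(a4,s1) ✓  (d2,s2,a2)→rehearsed(a2,s2) ✓  (d2,s3,a3)→rehearsed(a3,s3) ✓  (d3,s1,a1)→rehearsed(a1,s1) ✓  (d3,s1,a2)→rehearsed(a2,s1) ✓  (d3,s2,a2)→rehearsed(a2,s2) ✓  (d3,s2,a3)→rehearsed(a3,s2) ✓  (d3,s2,a5)→rehearsed(a5,s2) ✓  (d3,s3,a2)→rehearsed(a2,s3) ✗
Counterexamples (restrictor triples failing the scope): 3.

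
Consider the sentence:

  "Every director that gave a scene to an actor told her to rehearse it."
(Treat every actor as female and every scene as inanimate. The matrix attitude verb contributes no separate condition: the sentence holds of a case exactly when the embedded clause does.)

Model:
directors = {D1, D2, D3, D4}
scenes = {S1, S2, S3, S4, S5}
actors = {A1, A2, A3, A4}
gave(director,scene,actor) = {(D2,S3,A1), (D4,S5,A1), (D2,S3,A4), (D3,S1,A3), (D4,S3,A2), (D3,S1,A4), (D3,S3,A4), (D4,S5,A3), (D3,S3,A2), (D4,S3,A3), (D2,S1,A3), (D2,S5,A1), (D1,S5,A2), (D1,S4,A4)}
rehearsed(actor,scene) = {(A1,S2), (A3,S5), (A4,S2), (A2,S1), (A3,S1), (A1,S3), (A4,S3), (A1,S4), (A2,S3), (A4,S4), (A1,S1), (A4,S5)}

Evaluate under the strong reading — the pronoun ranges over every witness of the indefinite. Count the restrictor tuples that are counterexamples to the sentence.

"her" takes "an actor" as antecedent and "it" takes "a scene"; both are donkey pronouns co-varying with the restrictor.
Strong reading: for every (d,s,a) with gave(d,s,a), rehearsed(a,s).
Restrictor triples: (D1,S4,A4)→rehearsed(A4,S4) ✓  (D1,S5,A2)→rehearsed(A2,S5) ✗  (D2,S1,A3)→rehearsed(A3,S1) ✓  (D2,S3,A1)→rehearsed(A1,S3) ✓  (D2,S3,A4)→rehearsed(A4,S3) ✓  (D2,S5,A1)→rehearsed(A1,S5) ✗  (D3,S1,A3)→rehearsed(A3,S1) ✓  (D3,S1,A4)→rehearsed(A4,S1) ✗  (D3,S3,A2)→rehearsed(A2,S3) ✓  (D3,S3,A4)→rehearsed(A4,S3) ✓  (D4,S3,A2)→rehearsed(A2,S3) ✓  (D4,S3,A3)→rehearsed(A3,S3) ✗  (D4,S5,A1)→rehearsed(A1,S5) ✗  (D4,S5,A3)→rehearsed(A3,S5) ✓
Counterexamples (restrictor triples failing the scope): 5.

5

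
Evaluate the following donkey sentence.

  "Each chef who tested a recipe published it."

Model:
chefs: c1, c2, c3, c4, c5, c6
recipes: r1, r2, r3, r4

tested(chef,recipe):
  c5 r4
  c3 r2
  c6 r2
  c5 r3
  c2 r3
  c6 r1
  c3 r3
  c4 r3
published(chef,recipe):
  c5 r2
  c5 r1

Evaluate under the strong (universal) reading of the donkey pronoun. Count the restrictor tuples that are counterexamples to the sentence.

"it" takes "a recipe" as antecedent — a donkey pronoun bound across the clause boundary.
Strong reading: for every (c,r) with tested(c,r), published(c,r).
Restrictor pairs: (c2,r3) ✗  (c3,r2) ✗  (c3,r3) ✗  (c4,r3) ✗  (c5,r3) ✗  (c5,r4) ✗  (c6,r1) ✗  (c6,r2) ✗
Counterexamples (restrictor pairs failing the scope): 8.

8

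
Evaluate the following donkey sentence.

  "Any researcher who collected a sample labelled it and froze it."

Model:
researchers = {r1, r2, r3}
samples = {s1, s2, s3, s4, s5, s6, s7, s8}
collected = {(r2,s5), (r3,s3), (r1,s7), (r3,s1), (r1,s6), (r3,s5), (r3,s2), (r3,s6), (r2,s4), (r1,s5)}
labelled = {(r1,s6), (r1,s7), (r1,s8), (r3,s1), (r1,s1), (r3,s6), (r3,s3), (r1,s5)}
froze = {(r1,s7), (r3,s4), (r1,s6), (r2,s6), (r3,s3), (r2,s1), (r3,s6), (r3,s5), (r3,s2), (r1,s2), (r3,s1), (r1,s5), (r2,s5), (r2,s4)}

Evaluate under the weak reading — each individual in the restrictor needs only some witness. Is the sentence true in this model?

"it" takes "a sample" as antecedent — a donkey pronoun bound across the clause boundary.
Weak reading: every researcher r with some collected-sample has at least one collected-sample s such that labelled(r,s) ∧ froze(r,s).
Per researcher: r1:✓  r2:✗  r3:✓
r2 has no witness among its collected-samples.

False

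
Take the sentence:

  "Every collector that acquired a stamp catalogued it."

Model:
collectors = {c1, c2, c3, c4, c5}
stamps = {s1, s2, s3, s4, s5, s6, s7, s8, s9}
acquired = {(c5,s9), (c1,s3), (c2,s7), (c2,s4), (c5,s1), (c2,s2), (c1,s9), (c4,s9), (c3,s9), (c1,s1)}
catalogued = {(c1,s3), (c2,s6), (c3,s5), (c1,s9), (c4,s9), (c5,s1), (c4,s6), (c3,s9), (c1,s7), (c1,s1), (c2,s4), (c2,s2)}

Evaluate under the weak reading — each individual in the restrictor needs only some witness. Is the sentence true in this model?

True

"it" takes "a stamp" as antecedent — a donkey pronoun bound across the clause boundary.
Weak reading: every collector c with some acquired-stamp has at least one acquired-stamp s such that catalogued(c,s).
Per collector: c1:✓  c2:✓  c3:✓  c4:✓  c5:✓
Every collector in the restrictor has a witness.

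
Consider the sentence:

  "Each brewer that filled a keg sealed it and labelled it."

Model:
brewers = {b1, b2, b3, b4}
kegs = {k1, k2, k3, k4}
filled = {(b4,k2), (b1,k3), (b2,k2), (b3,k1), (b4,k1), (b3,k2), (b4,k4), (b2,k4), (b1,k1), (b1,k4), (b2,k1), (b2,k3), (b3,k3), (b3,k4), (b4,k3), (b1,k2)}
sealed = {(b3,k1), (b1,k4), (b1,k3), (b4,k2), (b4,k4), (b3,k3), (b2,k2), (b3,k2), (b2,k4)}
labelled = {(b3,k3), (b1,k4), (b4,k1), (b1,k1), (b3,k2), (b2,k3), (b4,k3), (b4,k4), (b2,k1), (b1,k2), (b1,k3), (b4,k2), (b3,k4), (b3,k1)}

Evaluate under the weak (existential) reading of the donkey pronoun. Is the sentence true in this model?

"it" takes "a keg" as antecedent — a donkey pronoun bound across the clause boundary.
Weak reading: every brewer b with some filled-keg has at least one filled-keg k such that sealed(b,k) ∧ labelled(b,k).
Per brewer: b1:✓  b2:✗  b3:✓  b4:✓
b2 has no witness among its filled-kegs.

False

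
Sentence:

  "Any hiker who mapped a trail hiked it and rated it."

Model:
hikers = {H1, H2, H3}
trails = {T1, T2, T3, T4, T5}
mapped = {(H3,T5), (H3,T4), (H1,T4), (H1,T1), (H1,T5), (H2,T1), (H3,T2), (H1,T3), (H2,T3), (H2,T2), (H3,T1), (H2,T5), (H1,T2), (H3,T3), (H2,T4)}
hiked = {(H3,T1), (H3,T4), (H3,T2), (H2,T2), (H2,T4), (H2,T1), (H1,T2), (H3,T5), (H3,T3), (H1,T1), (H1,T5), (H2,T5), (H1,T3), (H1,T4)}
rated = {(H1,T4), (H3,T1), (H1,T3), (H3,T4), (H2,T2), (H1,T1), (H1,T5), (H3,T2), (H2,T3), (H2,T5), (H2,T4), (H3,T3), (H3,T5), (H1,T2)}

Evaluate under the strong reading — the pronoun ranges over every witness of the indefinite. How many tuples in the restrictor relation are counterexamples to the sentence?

2

"it" takes "a trail" as antecedent — a donkey pronoun bound across the clause boundary.
Strong reading: for every (h,t) with mapped(h,t), hiked(h,t) ∧ rated(h,t).
Restrictor pairs: (H1,T1) ✓  (H1,T2) ✓  (H1,T3) ✓  (H1,T4) ✓  (H1,T5) ✓  (H2,T1) ✗  (H2,T2) ✓  (H2,T3) ✗  (H2,T4) ✓  (H2,T5) ✓  (H3,T1) ✓  (H3,T2) ✓  (H3,T3) ✓  (H3,T4) ✓  (H3,T5) ✓
Counterexamples (restrictor pairs failing the scope): 2.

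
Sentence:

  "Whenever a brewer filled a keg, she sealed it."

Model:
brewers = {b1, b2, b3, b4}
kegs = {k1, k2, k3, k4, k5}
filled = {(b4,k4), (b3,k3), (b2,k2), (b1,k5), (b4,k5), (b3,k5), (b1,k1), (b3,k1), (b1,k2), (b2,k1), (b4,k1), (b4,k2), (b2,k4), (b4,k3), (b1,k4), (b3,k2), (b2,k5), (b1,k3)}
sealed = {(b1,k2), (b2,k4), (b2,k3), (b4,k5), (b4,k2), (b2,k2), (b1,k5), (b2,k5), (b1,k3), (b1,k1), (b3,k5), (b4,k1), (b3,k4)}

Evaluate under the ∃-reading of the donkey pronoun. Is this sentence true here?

True

"it" takes "a keg" as antecedent — a donkey pronoun bound across the clause boundary.
Weak reading: every brewer b with some filled-keg has at least one filled-keg k such that sealed(b,k).
Per brewer: b1:✓  b2:✓  b3:✓  b4:✓
Every brewer in the restrictor has a witness.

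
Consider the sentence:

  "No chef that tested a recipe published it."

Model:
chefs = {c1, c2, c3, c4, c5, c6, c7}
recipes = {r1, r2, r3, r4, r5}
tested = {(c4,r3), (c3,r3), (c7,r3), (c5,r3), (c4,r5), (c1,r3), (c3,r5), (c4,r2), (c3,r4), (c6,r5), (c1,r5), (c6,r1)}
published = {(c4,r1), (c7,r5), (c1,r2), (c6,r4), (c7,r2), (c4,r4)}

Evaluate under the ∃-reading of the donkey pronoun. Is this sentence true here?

True

"it" takes "a recipe" as antecedent — a donkey pronoun bound across the clause boundary.
Truth condition: for no (c,r) with tested(c,r) does published(c,r) hold.
Restrictor pairs — does the scope hold? (c1,r3):fails  (c1,r5):fails  (c3,r3):fails  (c3,r4):fails  (c3,r5):fails  (c4,r2):fails  (c4,r3):fails  (c4,r5):fails  (c5,r3):fails  (c6,r1):fails  (c6,r5):fails  (c7,r3):fails
Scope holds for no restrictor pair, so the sentence is true.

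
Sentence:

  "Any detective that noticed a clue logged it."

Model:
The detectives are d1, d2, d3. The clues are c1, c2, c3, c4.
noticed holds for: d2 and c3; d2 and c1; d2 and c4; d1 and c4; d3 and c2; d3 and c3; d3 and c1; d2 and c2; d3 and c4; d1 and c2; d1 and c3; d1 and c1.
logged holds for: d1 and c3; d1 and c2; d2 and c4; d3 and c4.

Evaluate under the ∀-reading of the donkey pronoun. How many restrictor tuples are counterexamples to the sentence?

8

"it" takes "a clue" as antecedent — a donkey pronoun bound across the clause boundary.
Strong reading: for every (d,c) with noticed(d,c), logged(d,c).
Restrictor pairs: (d1,c1) ✗  (d1,c2) ✓  (d1,c3) ✓  (d1,c4) ✗  (d2,c1) ✗  (d2,c2) ✗  (d2,c3) ✗  (d2,c4) ✓  (d3,c1) ✗  (d3,c2) ✗  (d3,c3) ✗  (d3,c4) ✓
Counterexamples (restrictor pairs failing the scope): 8.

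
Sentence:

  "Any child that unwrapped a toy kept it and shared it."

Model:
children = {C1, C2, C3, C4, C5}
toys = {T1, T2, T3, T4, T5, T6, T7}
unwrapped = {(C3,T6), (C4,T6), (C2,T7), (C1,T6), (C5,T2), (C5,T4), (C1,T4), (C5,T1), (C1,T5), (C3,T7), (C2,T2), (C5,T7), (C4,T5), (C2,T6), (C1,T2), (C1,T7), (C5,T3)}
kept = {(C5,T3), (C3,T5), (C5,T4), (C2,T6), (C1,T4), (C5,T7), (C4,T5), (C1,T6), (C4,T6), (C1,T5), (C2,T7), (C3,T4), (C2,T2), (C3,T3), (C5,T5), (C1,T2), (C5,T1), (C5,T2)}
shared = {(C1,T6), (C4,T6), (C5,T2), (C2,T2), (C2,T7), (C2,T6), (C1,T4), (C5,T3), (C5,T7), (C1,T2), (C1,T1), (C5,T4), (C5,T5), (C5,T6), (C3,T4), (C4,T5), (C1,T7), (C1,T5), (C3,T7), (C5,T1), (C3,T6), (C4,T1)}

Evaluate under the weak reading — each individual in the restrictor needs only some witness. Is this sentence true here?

False

"it" takes "a toy" as antecedent — a donkey pronoun bound across the clause boundary.
Weak reading: every child c with some unwrapped-toy has at least one unwrapped-toy t such that kept(c,t) ∧ shared(c,t).
Per child: C1:✓  C2:✓  C3:✗  C4:✓  C5:✓
C3 has no witness among its unwrapped-toys.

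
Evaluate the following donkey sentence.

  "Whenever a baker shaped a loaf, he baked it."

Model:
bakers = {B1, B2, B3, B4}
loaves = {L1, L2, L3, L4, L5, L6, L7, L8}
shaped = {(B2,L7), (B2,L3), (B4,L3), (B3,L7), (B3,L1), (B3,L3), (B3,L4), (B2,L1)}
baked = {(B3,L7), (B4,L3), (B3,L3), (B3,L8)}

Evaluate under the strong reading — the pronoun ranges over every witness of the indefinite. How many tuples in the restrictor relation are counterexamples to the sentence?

"it" takes "a loaf" as antecedent — a donkey pronoun bound across the clause boundary.
Strong reading: for every (b,l) with shaped(b,l), baked(b,l).
Restrictor pairs: (B2,L1) ✗  (B2,L3) ✗  (B2,L7) ✗  (B3,L1) ✗  (B3,L3) ✓  (B3,L4) ✗  (B3,L7) ✓  (B4,L3) ✓
Counterexamples (restrictor pairs failing the scope): 5.

5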